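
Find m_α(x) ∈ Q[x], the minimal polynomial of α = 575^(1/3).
m_α(x) = x^3 - 575

α satisfies α^3 = 575, so x^3 - 575 annihilates α. By the rational root test, a rational root p/q (in lowest terms) of x^3 - 575 would satisfy p^3 = 575 q^3, forcing q = 1 and p^3 = 575; but 575 is not a perfect cube, contradiction. A monic cubic over Q with no rational root is irreducible (any nontrivial factorization would include a linear factor). Hence x^3 - 575 is the minimal polynomial of α, and in particular [Q(α):Q] = 3.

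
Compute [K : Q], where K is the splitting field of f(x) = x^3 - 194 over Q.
[K : Q] = 6

The roots of x^3 - 194 are ∛194, ω∛194, ω^2∛194 where ω = e^(2πi/3) is a primitive cube root of unity, so K = Q(∛194, ω). Now [Q(∛194):Q] = 3 (since 194 is not a perfect cube, x^3 - 194 is irreducible) and [Q(ω):Q] = 2. Both 2 and 3 divide [K:Q], and [K:Q] ≤ 3·2 = 6, so [K:Q] = 6. (Equivalently: Q(∛194) ⊂ R but ω ∉ R, so [K : Q(∛194)] = 2.)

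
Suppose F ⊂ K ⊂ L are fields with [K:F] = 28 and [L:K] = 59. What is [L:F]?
[L:F] = 1652

The tower law says that for any tower of field extensions F ⊂ K ⊂ L with finite degrees, [L:F] = [L:K] · [K:F]. Here this gives [L:F] = 59 · 28 = 1652.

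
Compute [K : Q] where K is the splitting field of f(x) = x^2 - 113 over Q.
[K : Q] = 2

f(x) = x^2 - 113 factors as (x - √113)(x + √113). The splitting field is K = Q(√113). Since 113 is squarefree and > 1, it is not a perfect square, so x^2 - 113 is irreducible over Q and [Q(√113) : Q] = 2. Hence [K : Q] = 2.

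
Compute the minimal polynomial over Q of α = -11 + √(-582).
m_α(x) = x^2 + 22x + 703

From α + 11 = √(-582), squaring gives (α + 11)^2 = -582, i.e. α^2 + 22α + 121 = -582, so α^2 + 22α + 703 = 0. The discriminant of x^2 + 22x + 703 is (22)^2 - 4·(703) = 484 - 2812 = -2328, and 4·(-582) is not a perfect square in Q since -582 is squarefree and ≠ 1. Hence x^2 + 22x + 703 is irreducible over Q and is the minimal polynomial of α.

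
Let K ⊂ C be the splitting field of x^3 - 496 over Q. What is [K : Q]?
[K : Q] = 6

The roots of x^3 - 496 are ∛496, ω∛496, ω^2∛496 where ω = e^(2πi/3) is a primitive cube root of unity, so K = Q(∛496, ω). Now [Q(∛496):Q] = 3 (since 496 is not a perfect cube, x^3 - 496 is irreducible) and [Q(ω):Q] = 2. Both 2 and 3 divide [K:Q], and [K:Q] ≤ 3·2 = 6, so [K:Q] = 6. (Equivalently: Q(∛496) ⊂ R but ω ∉ R, so [K : Q(∛496)] = 2.)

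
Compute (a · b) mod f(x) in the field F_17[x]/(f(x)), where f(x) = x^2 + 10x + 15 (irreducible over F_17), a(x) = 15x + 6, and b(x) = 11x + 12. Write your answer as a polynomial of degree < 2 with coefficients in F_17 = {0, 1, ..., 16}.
a · b ≡ 7x + 11 (mod f(x))

Multiply in F_17[x]: a(x)·b(x) = (15x + 6)·(11x + 12) = 12x^2 + 8x + 4. This has degree ≥ 2, so divide by f(x) over F_17: 12x^2 + 8x + 4 = (12)·(x^2 + 10x + 15) + (7x + 11). Hence a·b ≡ 7x + 11 (mod f). (F_17[x]/(f) is a field with 17^2 = 289 elements since f is irreducible of degree 2.)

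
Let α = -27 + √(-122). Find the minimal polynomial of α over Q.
m_α(x) = x^2 + 54x + 851

From α + 27 = √(-122), squaring gives (α + 27)^2 = -122, i.e. α^2 + 54α + 729 = -122, so α^2 + 54α + 851 = 0. The discriminant of x^2 + 54x + 851 is (54)^2 - 4·(851) = 2916 - 3404 = -488, and 4·(-122) is not a perfect square in Q since -122 is squarefree and ≠ 1. Hence x^2 + 54x + 851 is irreducible over Q and is the minimal polynomial of α.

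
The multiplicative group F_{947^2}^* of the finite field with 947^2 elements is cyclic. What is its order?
|F_{947^2}^*| = 896808

F_{947^2} has 947^2 = 896809 elements; its multiplicative group consists of all nonzero elements, so |F_{947^2}^*| = 896809 - 1 = 896808. (It is cyclic since any finite subgroup of the multiplicative group of a field is cyclic.)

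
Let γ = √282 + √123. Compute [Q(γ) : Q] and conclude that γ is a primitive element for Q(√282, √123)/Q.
[Q(γ) : Q] = 4 (equivalently, Q(γ) = Q(√282, √123))

Obviously Q(γ) ⊆ Q(√282, √123), and [Q(√282, √123):Q] = 4 (since 282, 123 are distinct squarefree integers > 1 with 34686 not a perfect square). To show equality we compute the minimal polynomial of γ. From γ = √282 + √123: γ^2 = 282 + 2√(34686) + 123 = 405 + 2√(34686), so γ^2 - 405 = 2√(34686); squaring, (γ^2 - 405)^2 = 4·34686, i.e. γ^4 - 810γ^2 + 164025 - 138744 = 0, i.e. γ^4 - 810γ^2 + 25281 = 0. So γ is a root of x^4 - 810x^2 + 25281. This polynomial is irreducible over Q: it has no rational root (each ±√282 ± √123 is irrational), and any factorization into two quadratics over Q would force √(34686) ∈ Q (pairing opposite roots) or √282, √123 ∈ Q (other pairings), all impossible. Hence [Q(γ):Q] = 4 = [Q(√282, √123):Q], so Q(γ) = Q(√282, √123).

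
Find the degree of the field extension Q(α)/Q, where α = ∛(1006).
[Q(α):Q] = 3

The minimal polynomial of α is x^3 - 1006, irreducible over Q since 1006 is not a perfect cube (so x^3 - 1006 has no rational root). Hence [Q(α):Q] = deg(m_α) = 3.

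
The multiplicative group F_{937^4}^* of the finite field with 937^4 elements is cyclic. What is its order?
|F_{937^4}^*| = 770829564960

F_{937^4} has 937^4 = 770829564961 elements; its multiplicative group consists of all nonzero elements, so |F_{937^4}^*| = 770829564961 - 1 = 770829564960. (It is cyclic since any finite subgroup of the multiplicative group of a field is cyclic.)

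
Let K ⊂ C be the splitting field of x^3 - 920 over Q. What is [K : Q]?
[K : Q] = 6

The roots of x^3 - 920 are ∛920, ω∛920, ω^2∛920 where ω = e^(2πi/3) is a primitive cube root of unity, so K = Q(∛920, ω). Now [Q(∛920):Q] = 3 (since 920 is not a perfect cube, x^3 - 920 is irreducible) and [Q(ω):Q] = 2. Both 2 and 3 divide [K:Q], and [K:Q] ≤ 3·2 = 6, so [K:Q] = 6. (Equivalently: Q(∛920) ⊂ R but ω ∉ R, so [K : Q(∛920)] = 2.)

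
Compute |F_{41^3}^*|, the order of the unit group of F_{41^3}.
|F_{41^3}^*| = 68920

F_{41^3} has 41^3 = 68921 elements; its multiplicative group consists of all nonzero elements, so |F_{41^3}^*| = 68921 - 1 = 68920. (It is cyclic since any finite subgroup of the multiplicative group of a field is cyclic.)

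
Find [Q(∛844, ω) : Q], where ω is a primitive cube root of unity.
[Q(∛844, ω) : Q] = 6

[Q(∛844):Q] = 3 (min poly x^3 - 844, irreducible since 844 is not a perfect cube). [Q(ω):Q] = 2 (min poly x^2 + x + 1). Since Q(∛844) ⊂ R and ω ∉ R, we have ω ∉ Q(∛844), so x^2 + x + 1 remains irreducible over Q(∛844) and [Q(∛844, ω) : Q(∛844)] = 2. By the tower law, [Q(∛844, ω) : Q] = 3 · 2 = 6. (In fact Q(∛844, ω) is the splitting field of x^3 - 844 over Q.)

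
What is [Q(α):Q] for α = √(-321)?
[Q(α):Q] = 2

[Q(α):Q] equals the degree of the minimal polynomial of α. Here α^2 = -321 and x^2 + 321 is irreducible (d = -321 is squarefree, ≠ 1, hence not a square), so deg(m_α) = 2. Thus [Q(α):Q] = 2.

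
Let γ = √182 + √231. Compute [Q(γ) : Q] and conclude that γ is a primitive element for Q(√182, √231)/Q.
[Q(γ) : Q] = 4 (equivalently, Q(γ) = Q(√182, √231))

Obviously Q(γ) ⊆ Q(√182, √231), and [Q(√182, √231):Q] = 4 (since 182, 231 are distinct squarefree integers > 1 with 42042 not a perfect square). To show equality we compute the minimal polynomial of γ. From γ = √182 + √231: γ^2 = 182 + 2√(42042) + 231 = 413 + 2√(42042), so γ^2 - 413 = 2√(42042); squaring, (γ^2 - 413)^2 = 4·42042, i.e. γ^4 - 826γ^2 + 170569 - 168168 = 0, i.e. γ^4 - 826γ^2 + 2401 = 0. So γ is a root of x^4 - 826x^2 + 2401. This polynomial is irreducible over Q: it has no rational root (each ±√182 ± √231 is irrational), and any factorization into two quadratics over Q would force √(42042) ∈ Q (pairing opposite roots) or √182, √231 ∈ Q (other pairings), all impossible. Hence [Q(γ):Q] = 4 = [Q(√182, √231):Q], so Q(γ) = Q(√182, √231).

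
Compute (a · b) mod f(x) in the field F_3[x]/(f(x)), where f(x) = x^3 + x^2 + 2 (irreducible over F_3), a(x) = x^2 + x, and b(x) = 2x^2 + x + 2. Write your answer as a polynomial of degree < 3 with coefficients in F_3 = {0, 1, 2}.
a · b ≡ 2x^2 + x + 1 (mod f(x))

Multiply in F_3[x]: a(x)·b(x) = (x^2 + x)·(2x^2 + x + 2) = 2x^4 + 2x. This has degree ≥ 3, so divide by f(x) over F_3: 2x^4 + 2x = (2x + 1)·(x^3 + x^2 + 2) + (2x^2 + x + 1). Hence a·b ≡ 2x^2 + x + 1 (mod f). (F_3[x]/(f) is a field with 3^3 = 27 elements since f is irreducible of degree 3.)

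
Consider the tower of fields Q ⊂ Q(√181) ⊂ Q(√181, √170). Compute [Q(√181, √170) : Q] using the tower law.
[Q(√181, √170) : Q] = 4

[Q(√181):Q] = 2 (min poly x^2 - 181, irreducible since 181 is squarefree > 1). For the top step, suppose √170 ∈ Q(√181), say √170 = c + d√181 with c, d ∈ Q. Squaring: 170 = c^2 + 181d^2 + 2cd√181. Since √181 ∉ Q this forces 2cd = 0. If d = 0 then √170 = c ∈ Q, contradicting 170 squarefree > 1. If c = 0 then 170 = 181d^2, so 181·170 = (181d)^2 is a perfect square in Q — but 181·170 = 30770 is not a perfect square (since 181 and 170 are distinct squarefree integers). Contradiction. Hence √170 ∉ Q(√181), so x^2 - 170 stays irreducible over Q(√181) and [Q(√181, √170) : Q(√181)] = 2. By the tower law, [Q(√181, √170) : Q] = 2 · 2 = 4.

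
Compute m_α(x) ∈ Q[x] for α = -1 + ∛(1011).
m_α(x) = x^3 + 3x^2 + 3x - 1010

Set β = α + 1 = ∛(1011), so β^3 = 1011. Then (α + 1)^3 - 1011 = 0, i.e. α is a root of g(x) = (x + 1)^3 - 1011 = x^3 + 3x^2 + 3x - 1010. Since g(x) = h(x + 1) where h(x) = x^3 - 1011, and h is irreducible over Q (because 1011 is not a perfect cube, so h has no rational root, and a monic cubic with no rational root is irreducible), g is also irreducible (irreducibility is preserved under the substitution x → x + 1). Hence m_α(x) = x^3 + 3x^2 + 3x - 1010.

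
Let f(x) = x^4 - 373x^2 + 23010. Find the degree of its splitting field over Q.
[K : Q] = 4

Solving the quadratic in x^2: x^2 = (373 ± √(373^2 - 4·23010))/2 = (373 ± √47089)/2 = (373 ± 217)/2, giving x^2 = 295 or x^2 = 78. So f(x) = (x^2 - 295)(x^2 - 78) and the roots of f are ±√295, ±√78. Hence the splitting field is K = Q(√295, √78). Since 295 and 78 are distinct squarefree integers > 1, their product 23010 is not a perfect square, so √78 ∉ Q(√295). By the tower law [K:Q] = [Q(√295,√78):Q(√295)] · [Q(√295):Q] = 2 · 2 = 4.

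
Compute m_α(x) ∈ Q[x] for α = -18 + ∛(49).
m_α(x) = x^3 + 54x^2 + 972x + 5783

Set β = α + 18 = ∛(49), so β^3 = 49. Then (α + 18)^3 - 49 = 0, i.e. α is a root of g(x) = (x + 18)^3 - 49 = x^3 + 54x^2 + 972x + 5783. Since g(x) = h(x + 18) where h(x) = x^3 - 49, and h is irreducible over Q (because 49 is not a perfect cube, so h has no rational root, and a monic cubic with no rational root is irreducible), g is also irreducible (irreducibility is preserved under the substitution x → x + 18). Hence m_α(x) = x^3 + 54x^2 + 972x + 5783.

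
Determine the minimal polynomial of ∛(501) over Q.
m_α(x) = x^3 - 501

α satisfies α^3 = 501, so x^3 - 501 annihilates α. By the rational root test, a rational root p/q (in lowest terms) of x^3 - 501 would satisfy p^3 = 501 q^3, forcing q = 1 and p^3 = 501; but 501 is not a perfect cube, contradiction. A monic cubic over Q with no rational root is irreducible (any nontrivial factorization would include a linear factor). Hence x^3 - 501 is the minimal polynomial of α, and in particular [Q(α):Q] = 3.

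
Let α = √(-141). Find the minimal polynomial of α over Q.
m_α(x) = x^2 + 141

α satisfies α^2 + 141 = 0, so x^2 + 141 annihilates α. Since d = -141 is squarefree and ≠ 1, it is not a perfect square in Q, so x^2 + 141 has no rational root and is therefore irreducible over Q (a degree-2 polynomial over a field is irreducible iff it has no root). Hence m_α(x) = x^2 + 141.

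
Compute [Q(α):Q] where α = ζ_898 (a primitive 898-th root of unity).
[Q(α):Q] = 448

The minimal polynomial of ζ_898 over Q is the 898-th cyclotomic polynomial Φ_898(x), which is irreducible over Q and has degree φ(898) = 448. Hence [Q(α):Q] = φ(898) = 448.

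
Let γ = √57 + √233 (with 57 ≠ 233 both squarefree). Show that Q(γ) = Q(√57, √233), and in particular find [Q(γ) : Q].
[Q(γ) : Q] = 4 (equivalently, Q(γ) = Q(√57, √233))

Obviously Q(γ) ⊆ Q(√57, √233), and [Q(√57, √233):Q] = 4 (since 57, 233 are distinct squarefree integers > 1 with 13281 not a perfect square). To show equality we compute the minimal polynomial of γ. From γ = √57 + √233: γ^2 = 57 + 2√(13281) + 233 = 290 + 2√(13281), so γ^2 - 290 = 2√(13281); squaring, (γ^2 - 290)^2 = 4·13281, i.e. γ^4 - 580γ^2 + 84100 - 53124 = 0, i.e. γ^4 - 580γ^2 + 30976 = 0. So γ is a root of x^4 - 580x^2 + 30976. This polynomial is irreducible over Q: it has no rational root (each ±√57 ± √233 is irrational), and any factorization into two quadratics over Q would force √(13281) ∈ Q (pairing opposite roots) or √57, √233 ∈ Q (other pairings), all impossible. Hence [Q(γ):Q] = 4 = [Q(√57, √233):Q], so Q(γ) = Q(√57, √233).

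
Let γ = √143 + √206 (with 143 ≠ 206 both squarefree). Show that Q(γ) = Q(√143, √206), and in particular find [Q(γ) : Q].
[Q(γ) : Q] = 4 (equivalently, Q(γ) = Q(√143, √206))

Obviously Q(γ) ⊆ Q(√143, √206), and [Q(√143, √206):Q] = 4 (since 143, 206 are distinct squarefree integers > 1 with 29458 not a perfect square). To show equality we compute the minimal polynomial of γ. From γ = √143 + √206: γ^2 = 143 + 2√(29458) + 206 = 349 + 2√(29458), so γ^2 - 349 = 2√(29458); squaring, (γ^2 - 349)^2 = 4·29458, i.e. γ^4 - 698γ^2 + 121801 - 117832 = 0, i.e. γ^4 - 698γ^2 + 3969 = 0. So γ is a root of x^4 - 698x^2 + 3969. This polynomial is irreducible over Q: it has no rational root (each ±√143 ± √206 is irrational), and any factorization into two quadratics over Q would force √(29458) ∈ Q (pairing opposite roots) or √143, √206 ∈ Q (other pairings), all impossible. Hence [Q(γ):Q] = 4 = [Q(√143, √206):Q], so Q(γ) = Q(√143, √206).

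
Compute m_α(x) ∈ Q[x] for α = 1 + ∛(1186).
m_α(x) = x^3 - 3x^2 + 3x - 1187

Set β = α - 1 = ∛(1186), so β^3 = 1186. Then (α - 1)^3 - 1186 = 0, i.e. α is a root of g(x) = (x - 1)^3 - 1186 = x^3 - 3x^2 + 3x - 1187. Since g(x) = h(x - 1) where h(x) = x^3 - 1186, and h is irreducible over Q (because 1186 is not a perfect cube, so h has no rational root, and a monic cubic with no rational root is irreducible), g is also irreducible (irreducibility is preserved under the substitution x → x - 1). Hence m_α(x) = x^3 - 3x^2 + 3x - 1187.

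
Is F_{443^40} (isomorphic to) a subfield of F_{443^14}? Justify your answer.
No: F_{443^40} is not a subfield of F_{443^14}

F_{p^m} embeds in F_{p^n} iff m | n. Here 40 ∤ 14 (since 14 = 0·40 + 14 with remainder 14 ≠ 0), so F_{443^40} is not a subfield of F_{443^14}. Equivalently: if it were, the tower law would give 40 = [F_{443^40}:F_443] dividing [F_{443^14}:F_443] = 14, contradiction.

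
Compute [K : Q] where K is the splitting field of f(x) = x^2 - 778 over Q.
[K : Q] = 2

f(x) = x^2 - 778 factors as (x - √778)(x + √778). The splitting field is K = Q(√778). Since 778 is squarefree and > 1, it is not a perfect square, so x^2 - 778 is irreducible over Q and [Q(√778) : Q] = 2. Hence [K : Q] = 2.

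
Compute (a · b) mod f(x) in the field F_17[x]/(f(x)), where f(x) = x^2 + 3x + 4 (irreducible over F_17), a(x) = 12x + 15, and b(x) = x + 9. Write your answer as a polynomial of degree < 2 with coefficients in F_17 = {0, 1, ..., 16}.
a · b ≡ 2x + 2 (mod f(x))

Multiply in F_17[x]: a(x)·b(x) = (12x + 15)·(x + 9) = 12x^2 + 4x + 16. This has degree ≥ 2, so divide by f(x) over F_17: 12x^2 + 4x + 16 = (12)·(x^2 + 3x + 4) + (2x + 2). Hence a·b ≡ 2x + 2 (mod f). (F_17[x]/(f) is a field with 17^2 = 289 elements since f is irreducible of degree 2.)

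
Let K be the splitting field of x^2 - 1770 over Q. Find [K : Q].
[K : Q] = 2

f(x) = x^2 - 1770 factors as (x - √1770)(x + √1770). The splitting field is K = Q(√1770). Since 1770 is squarefree and > 1, it is not a perfect square, so x^2 - 1770 is irreducible over Q and [Q(√1770) : Q] = 2. Hence [K : Q] = 2.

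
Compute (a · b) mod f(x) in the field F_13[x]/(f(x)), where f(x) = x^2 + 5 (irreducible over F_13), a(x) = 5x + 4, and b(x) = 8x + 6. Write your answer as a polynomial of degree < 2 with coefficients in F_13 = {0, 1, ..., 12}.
a · b ≡ 10x + 6 (mod f(x))

Multiply in F_13[x]: a(x)·b(x) = (5x + 4)·(8x + 6) = x^2 + 10x + 11. This has degree ≥ 2, so divide by f(x) over F_13: x^2 + 10x + 11 = (1)·(x^2 + 5) + (10x + 6). Hence a·b ≡ 10x + 6 (mod f). (F_13[x]/(f) is a field with 13^2 = 169 elements since f is irreducible of degree 2.)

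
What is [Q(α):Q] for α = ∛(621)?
[Q(α):Q] = 3

The minimal polynomial of α is x^3 - 621, irreducible over Q since 621 is not a perfect cube (so x^3 - 621 has no rational root). Hence [Q(α):Q] = deg(m_α) = 3.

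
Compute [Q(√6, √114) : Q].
[Q(√6, √114) : Q] = 4

[Q(√6):Q] = 2 (min poly x^2 - 6, irreducible since 6 is squarefree > 1). For the top step, suppose √114 ∈ Q(√6), say √114 = c + d√6 with c, d ∈ Q. Squaring: 114 = c^2 + 6d^2 + 2cd√6. Since √6 ∉ Q this forces 2cd = 0. If d = 0 then √114 = c ∈ Q, contradicting 114 squarefree > 1. If c = 0 then 114 = 6d^2, so 6·114 = (6d)^2 is a perfect square in Q — but 6·114 = 684 is not a perfect square (since 6 and 114 are distinct squarefree integers). Contradiction. Hence √114 ∉ Q(√6), so x^2 - 114 stays irreducible over Q(√6) and [Q(√6, √114) : Q(√6)] = 2. By the tower law, [Q(√6, √114) : Q] = 2 · 2 = 4.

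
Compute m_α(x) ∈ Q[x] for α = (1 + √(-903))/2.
m_α(x) = x^2 - x + 226

From 2α - 1 = √(-903), squaring gives (2α - 1)^2 = -903, i.e. 4α^2 - 4α + 1 = -903, so α^2 - α + (1 + 903)/4 = 0. Since -903 ≡ 1 (mod 4), (1 + 903)/4 = 226 ∈ Z. The polynomial x^2 - x + 226 has discriminant 1 - 4·(226) = -903, which is not a perfect square in Q (d = -903 is squarefree and ≠ 1), so x^2 - x + 226 is irreducible over Q. It is the minimal polynomial of α.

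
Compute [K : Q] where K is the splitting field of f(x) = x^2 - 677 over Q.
[K : Q] = 2

f(x) = x^2 - 677 factors as (x - √677)(x + √677). The splitting field is K = Q(√677). Since 677 is squarefree and > 1, it is not a perfect square, so x^2 - 677 is irreducible over Q and [Q(√677) : Q] = 2. Hence [K : Q] = 2.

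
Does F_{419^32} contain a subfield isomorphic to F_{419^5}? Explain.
No: F_{419^5} is not a subfield of F_{419^32}

F_{p^m} embeds in F_{p^n} iff m | n. Here 5 ∤ 32 (since 32 = 6·5 + 2 with remainder 2 ≠ 0), so F_{419^5} is not a subfield of F_{419^32}. Equivalently: if it were, the tower law would give 5 = [F_{419^5}:F_419] dividing [F_{419^32}:F_419] = 32, contradiction.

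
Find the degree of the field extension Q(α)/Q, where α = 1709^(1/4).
[Q(α):Q] = 4

α is a root of x^4 - 1709. By Eisenstein's criterion at the prime p = 1709 (which divides the constant term 1709 but p^2 = 2920681 does not, since 1709 is squarefree), x^4 - 1709 is irreducible over Q. Hence [Q(α):Q] = 4.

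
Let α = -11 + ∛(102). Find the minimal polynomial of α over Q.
m_α(x) = x^3 + 33x^2 + 363x + 1229

Set β = α + 11 = ∛(102), so β^3 = 102. Then (α + 11)^3 - 102 = 0, i.e. α is a root of g(x) = (x + 11)^3 - 102 = x^3 + 33x^2 + 363x + 1229. Since g(x) = h(x + 11) where h(x) = x^3 - 102, and h is irreducible over Q (because 102 is not a perfect cube, so h has no rational root, and a monic cubic with no rational root is irreducible), g is also irreducible (irreducibility is preserved under the substitution x → x + 11). Hence m_α(x) = x^3 + 33x^2 + 363x + 1229.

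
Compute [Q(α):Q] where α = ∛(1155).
[Q(α):Q] = 3

The minimal polynomial of α is x^3 - 1155, irreducible over Q since 1155 is not a perfect cube (so x^3 - 1155 has no rational root). Hence [Q(α):Q] = deg(m_α) = 3.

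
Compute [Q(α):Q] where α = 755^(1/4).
[Q(α):Q] = 4

α is a root of x^4 - 755. By Eisenstein's criterion at the prime p = 5 (which divides the constant term 755 but p^2 = 25 does not, since 755 is squarefree), x^4 - 755 is irreducible over Q. Hence [Q(α):Q] = 4.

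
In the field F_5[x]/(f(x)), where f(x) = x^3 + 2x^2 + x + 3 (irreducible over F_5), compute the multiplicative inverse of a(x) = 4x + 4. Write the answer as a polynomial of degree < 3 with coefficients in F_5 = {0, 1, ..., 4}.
a(x)^(-1) ≡ 2x^2 + 2x (mod f(x))

Since f is irreducible over F_5, F_5[x]/(f) is a field and a(x) ≠ 0 has an inverse. Apply the extended Euclidean algorithm to f(x) and a(x) in F_5[x]: f(x) = (4x^2 + 4x)·a(x) + (3). The last nonzero remainder is the constant 3 = gcd(f, a) in F_5. Back-substituting through the division chain expresses 3 = s(x)·a(x) + t(x)·f(x) with s(x) ≡ x^2 + x (mod f), so (x^2 + x)·a(x) ≡ 3 (mod f). Multiplying by 3^(-1) ≡ 2 in F_5 gives a(x)^(-1) ≡ 2·(x^2 + x) ≡ 2x^2 + 2x (mod f). Check: (4x + 4)·(2x^2 + 2x) = 3x^3 + x^2 + 3x ≡ 1 (mod x^3 + 2x^2 + x + 3).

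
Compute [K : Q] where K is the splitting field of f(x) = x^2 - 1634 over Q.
[K : Q] = 2

f(x) = x^2 - 1634 factors as (x - √1634)(x + √1634). The splitting field is K = Q(√1634). Since 1634 is squarefree and > 1, it is not a perfect square, so x^2 - 1634 is irreducible over Q and [Q(√1634) : Q] = 2. Hence [K : Q] = 2.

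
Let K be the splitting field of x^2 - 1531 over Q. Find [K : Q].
[K : Q] = 2

f(x) = x^2 - 1531 factors as (x - √1531)(x + √1531). The splitting field is K = Q(√1531). Since 1531 is squarefree and > 1, it is not a perfect square, so x^2 - 1531 is irreducible over Q and [Q(√1531) : Q] = 2. Hence [K : Q] = 2.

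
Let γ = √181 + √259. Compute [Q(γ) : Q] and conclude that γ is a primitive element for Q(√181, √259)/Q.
[Q(γ) : Q] = 4 (equivalently, Q(γ) = Q(√181, √259))

Obviously Q(γ) ⊆ Q(√181, √259), and [Q(√181, √259):Q] = 4 (since 181, 259 are distinct squarefree integers > 1 with 46879 not a perfect square). To show equality we compute the minimal polynomial of γ. From γ = √181 + √259: γ^2 = 181 + 2√(46879) + 259 = 440 + 2√(46879), so γ^2 - 440 = 2√(46879); squaring, (γ^2 - 440)^2 = 4·46879, i.e. γ^4 - 880γ^2 + 193600 - 187516 = 0, i.e. γ^4 - 880γ^2 + 6084 = 0. So γ is a root of x^4 - 880x^2 + 6084. This polynomial is irreducible over Q: it has no rational root (each ±√181 ± √259 is irrational), and any factorization into two quadratics over Q would force √(46879) ∈ Q (pairing opposite roots) or √181, √259 ∈ Q (other pairings), all impossible. Hence [Q(γ):Q] = 4 = [Q(√181, √259):Q], so Q(γ) = Q(√181, √259).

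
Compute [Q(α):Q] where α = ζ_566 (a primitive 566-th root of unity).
[Q(α):Q] = 282

The minimal polynomial of ζ_566 over Q is the 566-th cyclotomic polynomial Φ_566(x), which is irreducible over Q and has degree φ(566) = 282. Hence [Q(α):Q] = φ(566) = 282.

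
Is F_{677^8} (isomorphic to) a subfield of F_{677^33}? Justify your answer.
No: F_{677^8} is not a subfield of F_{677^33}

F_{p^m} embeds in F_{p^n} iff m | n. Here 8 ∤ 33 (since 33 = 4·8 + 1 with remainder 1 ≠ 0), so F_{677^8} is not a subfield of F_{677^33}. Equivalently: if it were, the tower law would give 8 = [F_{677^8}:F_677] dividing [F_{677^33}:F_677] = 33, contradiction.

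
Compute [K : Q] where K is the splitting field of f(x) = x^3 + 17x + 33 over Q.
[K : Q] = 6

By the rational root test, any rational root of the monic integer polynomial f(x) = x^3 + 17x + 33 must be an integer dividing the constant term 33, i.e. one of ±{1, 3, 11, 33}. Evaluating: f(1) = 51, f(-1) = 15, f(3) = 111, f(-3) = -45, f(11) = 1551, f(-11) = -1485, f(33) = 36531, f(-33) = -36465; none is 0, so f has no rational root and is therefore irreducible over Q (a cubic with no linear factor over a field is irreducible). For an irreducible cubic, the Galois group is A_3 or S_3 according as the discriminant disc(f) = -4a^3 - 27b^2 = -4·(17)^3 - 27·(33)^2 = -49055 is or is not a square in Q. Here disc(f) = -49055 is not a perfect square in Q, so the Galois group of f over Q is not contained in A_3 and must be all of S_3. The splitting field has degree |S_3| = 6 over Q, so [K : Q] = 6.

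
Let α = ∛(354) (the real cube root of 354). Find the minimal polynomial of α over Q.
m_α(x) = x^3 - 354

α satisfies α^3 = 354, so x^3 - 354 annihilates α. By the rational root test, a rational root p/q (in lowest terms) of x^3 - 354 would satisfy p^3 = 354 q^3, forcing q = 1 and p^3 = 354; but 354 is not a perfect cube, contradiction. A monic cubic over Q with no rational root is irreducible (any nontrivial factorization would include a linear factor). Hence x^3 - 354 is the minimal polynomial of α, and in particular [Q(α):Q] = 3.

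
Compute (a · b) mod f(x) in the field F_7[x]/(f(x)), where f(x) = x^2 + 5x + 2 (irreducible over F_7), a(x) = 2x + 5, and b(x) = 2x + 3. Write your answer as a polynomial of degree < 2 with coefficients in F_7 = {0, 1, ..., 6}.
a · b ≡ 3x (mod f(x))

Multiply in F_7[x]: a(x)·b(x) = (2x + 5)·(2x + 3) = 4x^2 + 2x + 1. This has degree ≥ 2, so divide by f(x) over F_7: 4x^2 + 2x + 1 = (4)·(x^2 + 5x + 2) + (3x). Hence a·b ≡ 3x (mod f). (F_7[x]/(f) is a field with 7^2 = 49 elements since f is irreducible of degree 2.)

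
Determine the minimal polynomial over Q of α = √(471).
m_α(x) = x^2 - 471

α satisfies α^2 - 471 = 0, so x^2 - 471 annihilates α. Since d = 471 is squarefree and ≠ 1, it is not a perfect square in Q, so x^2 - 471 has no rational root and is therefore irreducible over Q (a degree-2 polynomial over a field is irreducible iff it has no root). Hence m_α(x) = x^2 - 471.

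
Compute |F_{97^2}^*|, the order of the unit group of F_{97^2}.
|F_{97^2}^*| = 9408

F_{97^2} has 97^2 = 9409 elements; its multiplicative group consists of all nonzero elements, so |F_{97^2}^*| = 9409 - 1 = 9408. (It is cyclic since any finite subgroup of the multiplicative group of a field is cyclic.)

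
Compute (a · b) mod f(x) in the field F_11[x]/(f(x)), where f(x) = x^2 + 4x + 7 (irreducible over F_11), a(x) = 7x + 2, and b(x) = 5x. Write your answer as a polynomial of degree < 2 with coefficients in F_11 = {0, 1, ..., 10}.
a · b ≡ 2x + 8 (mod f(x))

Multiply in F_11[x]: a(x)·b(x) = (7x + 2)·(5x) = 2x^2 + 10x. This has degree ≥ 2, so divide by f(x) over F_11: 2x^2 + 10x = (2)·(x^2 + 4x + 7) + (2x + 8). Hence a·b ≡ 2x + 8 (mod f). (F_11[x]/(f) is a field with 11^2 = 121 elements since f is irreducible of degree 2.)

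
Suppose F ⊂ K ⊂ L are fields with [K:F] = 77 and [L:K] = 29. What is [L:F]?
[L:F] = 2233

The tower law says that for any tower of field extensions F ⊂ K ⊂ L with finite degrees, [L:F] = [L:K] · [K:F]. Here this gives [L:F] = 29 · 77 = 2233.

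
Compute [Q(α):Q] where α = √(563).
[Q(α):Q] = 2

[Q(α):Q] equals the degree of the minimal polynomial of α. Here α^2 = 563 and x^2 - 563 is irreducible (d = 563 is squarefree, ≠ 1, hence not a square), so deg(m_α) = 2. Thus [Q(α):Q] = 2.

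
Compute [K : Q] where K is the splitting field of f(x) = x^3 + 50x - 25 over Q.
[K : Q] = 6

By the rational root test, any rational root of the monic integer polynomial f(x) = x^3 + 50x - 25 must be an integer dividing the constant term -25, i.e. one of ±{1, 5, 25}. Evaluating: f(1) = 26, f(-1) = -76, f(5) = 350, f(-5) = -400, f(25) = 16850, f(-25) = -16900; none is 0, so f has no rational root and is therefore irreducible over Q (a cubic with no linear factor over a field is irreducible). For an irreducible cubic, the Galois group is A_3 or S_3 according as the discriminant disc(f) = -4a^3 - 27b^2 = -4·(50)^3 - 27·(-25)^2 = -516875 is or is not a square in Q. Here disc(f) = -516875 is not a perfect square in Q, so the Galois group of f over Q is not contained in A_3 and must be all of S_3. The splitting field has degree |S_3| = 6 over Q, so [K : Q] = 6.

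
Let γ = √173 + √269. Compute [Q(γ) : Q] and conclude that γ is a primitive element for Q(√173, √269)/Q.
[Q(γ) : Q] = 4 (equivalently, Q(γ) = Q(√173, √269))

Obviously Q(γ) ⊆ Q(√173, √269), and [Q(√173, √269):Q] = 4 (since 173, 269 are distinct squarefree integers > 1 with 46537 not a perfect square). To show equality we compute the minimal polynomial of γ. From γ = √173 + √269: γ^2 = 173 + 2√(46537) + 269 = 442 + 2√(46537), so γ^2 - 442 = 2√(46537); squaring, (γ^2 - 442)^2 = 4·46537, i.e. γ^4 - 884γ^2 + 195364 - 186148 = 0, i.e. γ^4 - 884γ^2 + 9216 = 0. So γ is a root of x^4 - 884x^2 + 9216. This polynomial is irreducible over Q: it has no rational root (each ±√173 ± √269 is irrational), and any factorization into two quadratics over Q would force √(46537) ∈ Q (pairing opposite roots) or √173, √269 ∈ Q (other pairings), all impossible. Hence [Q(γ):Q] = 4 = [Q(√173, √269):Q], so Q(γ) = Q(√173, √269).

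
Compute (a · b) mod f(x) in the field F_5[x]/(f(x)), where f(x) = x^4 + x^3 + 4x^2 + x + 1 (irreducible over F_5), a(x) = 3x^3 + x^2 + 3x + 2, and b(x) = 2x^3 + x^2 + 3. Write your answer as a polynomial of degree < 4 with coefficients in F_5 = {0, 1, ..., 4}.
a · b ≡ 4x^2 + x + 2 (mod f(x))

Multiply in F_5[x]: a(x)·b(x) = (3x^3 + x^2 + 3x + 2)·(2x^3 + x^2 + 3) = x^6 + 2x^4 + x^3 + 4x + 1. This has degree ≥ 4, so divide by f(x) over F_5: x^6 + 2x^4 + x^3 + 4x + 1 = (x^2 + 4x + 4)·(x^4 + x^3 + 4x^2 + x + 1) + (4x^2 + x + 2). Hence a·b ≡ 4x^2 + x + 2 (mod f). (F_5[x]/(f) is a field with 5^4 = 625 elements since f is irreducible of degree 4.)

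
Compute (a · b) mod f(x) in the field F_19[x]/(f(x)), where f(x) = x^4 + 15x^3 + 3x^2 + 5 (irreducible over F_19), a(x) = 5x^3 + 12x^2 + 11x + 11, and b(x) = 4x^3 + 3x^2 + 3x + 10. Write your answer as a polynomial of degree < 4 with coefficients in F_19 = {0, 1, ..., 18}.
a · b ≡ 15x^3 + 13x^2 + 17x + 1 (mod f(x))

Multiply in F_19[x]: a(x)·b(x) = (5x^3 + 12x^2 + 11x + 11)·(4x^3 + 3x^2 + 3x + 10) = x^6 + 6x^5 + 11x^3 + 15x^2 + 10x + 15. This has degree ≥ 4, so divide by f(x) over F_19: x^6 + 6x^5 + 11x^3 + 15x^2 + 10x + 15 = (x^2 + 10x + 18)·(x^4 + 15x^3 + 3x^2 + 5) + (15x^3 + 13x^2 + 17x + 1). Hence a·b ≡ 15x^3 + 13x^2 + 17x + 1 (mod f). (F_19[x]/(f) is a field with 19^4 = 130321 elements since f is irreducible of degree 4.)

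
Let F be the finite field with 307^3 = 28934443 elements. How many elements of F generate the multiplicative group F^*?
There are φ(28934442) = 8854272 primitive elements

F_q^* is cyclic of order q - 1 = 28934442. A cyclic group of order m has exactly φ(m) generators. Here m = 28934442 = 2 · 3^3 · 17 · 43 · 733, so the number of primitive elements is φ(28934442) = 8854272.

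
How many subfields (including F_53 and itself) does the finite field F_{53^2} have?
F_{53^2} has 2 subfields

The subfields of F_{p^n} are exactly the fields F_{p^d} for d | n (each is the fixed field of the unique index-d subgroup of Gal(F_{p^n}/F_p) ≅ Z/nZ). The divisors of n = 2 are {1, 2}, giving 2 subfields: F_{53^1}, F_{53^2}.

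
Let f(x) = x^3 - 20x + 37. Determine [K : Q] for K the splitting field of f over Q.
[K : Q] = 6

By the rational root test, any rational root of the monic integer polynomial f(x) = x^3 - 20x + 37 must be an integer dividing the constant term 37, i.e. one of ±{1, 37}. Evaluating: f(1) = 18, f(-1) = 56, f(37) = 49950, f(-37) = -49876; none is 0, so f has no rational root and is therefore irreducible over Q (a cubic with no linear factor over a field is irreducible). For an irreducible cubic, the Galois group is A_3 or S_3 according as the discriminant disc(f) = -4a^3 - 27b^2 = -4·(-20)^3 - 27·(37)^2 = -4963 is or is not a square in Q. Here disc(f) = -4963 is not a perfect square in Q, so the Galois group of f over Q is not contained in A_3 and must be all of S_3. The splitting field has degree |S_3| = 6 over Q, so [K : Q] = 6.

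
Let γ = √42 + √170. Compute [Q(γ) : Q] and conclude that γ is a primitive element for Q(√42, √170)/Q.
[Q(γ) : Q] = 4 (equivalently, Q(γ) = Q(√42, √170))

Obviously Q(γ) ⊆ Q(√42, √170), and [Q(√42, √170):Q] = 4 (since 42, 170 are distinct squarefree integers > 1 with 7140 not a perfect square). To show equality we compute the minimal polynomial of γ. From γ = √42 + √170: γ^2 = 42 + 2√(7140) + 170 = 212 + 2√(7140), so γ^2 - 212 = 2√(7140); squaring, (γ^2 - 212)^2 = 4·7140, i.e. γ^4 - 424γ^2 + 44944 - 28560 = 0, i.e. γ^4 - 424γ^2 + 16384 = 0. So γ is a root of x^4 - 424x^2 + 16384. This polynomial is irreducible over Q: it has no rational root (each ±√42 ± √170 is irrational), and any factorization into two quadratics over Q would force √(7140) ∈ Q (pairing opposite roots) or √42, √170 ∈ Q (other pairings), all impossible. Hence [Q(γ):Q] = 4 = [Q(√42, √170):Q], so Q(γ) = Q(√42, √170).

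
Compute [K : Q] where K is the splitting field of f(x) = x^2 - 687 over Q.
[K : Q] = 2

f(x) = x^2 - 687 factors as (x - √687)(x + √687). The splitting field is K = Q(√687). Since 687 is squarefree and > 1, it is not a perfect square, so x^2 - 687 is irreducible over Q and [Q(√687) : Q] = 2. Hence [K : Q] = 2.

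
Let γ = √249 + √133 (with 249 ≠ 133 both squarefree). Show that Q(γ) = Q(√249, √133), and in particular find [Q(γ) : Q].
[Q(γ) : Q] = 4 (equivalently, Q(γ) = Q(√249, √133))

Obviously Q(γ) ⊆ Q(√249, √133), and [Q(√249, √133):Q] = 4 (since 249, 133 are distinct squarefree integers > 1 with 33117 not a perfect square). To show equality we compute the minimal polynomial of γ. From γ = √249 + √133: γ^2 = 249 + 2√(33117) + 133 = 382 + 2√(33117), so γ^2 - 382 = 2√(33117); squaring, (γ^2 - 382)^2 = 4·33117, i.e. γ^4 - 764γ^2 + 145924 - 132468 = 0, i.e. γ^4 - 764γ^2 + 13456 = 0. So γ is a root of x^4 - 764x^2 + 13456. This polynomial is irreducible over Q: it has no rational root (each ±√249 ± √133 is irrational), and any factorization into two quadratics over Q would force √(33117) ∈ Q (pairing opposite roots) or √249, √133 ∈ Q (other pairings), all impossible. Hence [Q(γ):Q] = 4 = [Q(√249, √133):Q], so Q(γ) = Q(√249, √133).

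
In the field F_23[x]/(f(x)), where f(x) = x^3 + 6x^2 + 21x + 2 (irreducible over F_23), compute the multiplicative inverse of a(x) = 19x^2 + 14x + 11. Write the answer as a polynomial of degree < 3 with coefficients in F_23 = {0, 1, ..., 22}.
a(x)^(-1) ≡ 20x^2 + 3x + 19 (mod f(x))

Since f is irreducible over F_23, F_23[x]/(f) is a field and a(x) ≠ 0 has an inverse. Apply the extended Euclidean algorithm to f(x) and a(x) in F_23[x]: f(x) = (17x + 12)·a(x) + (11x + 8);  a(x) = (8x + 8)·(11x + 8) + (16). The last nonzero remainder is the constant 16 = gcd(f, a) in F_23. Back-substituting through the division chain expresses 16 = s(x)·a(x) + t(x)·f(x) with s(x) ≡ 21x^2 + 2x + 5 (mod f), so (21x^2 + 2x + 5)·a(x) ≡ 16 (mod f). Multiplying by 16^(-1) ≡ 13 in F_23 gives a(x)^(-1) ≡ 13·(21x^2 + 2x + 5) ≡ 20x^2 + 3x + 19 (mod f). Check: (19x^2 + 14x + 11)·(20x^2 + 3x + 19) = 12x^4 + 15x^3 + 2x^2 + 2 ≡ 1 (mod x^3 + 6x^2 + 21x + 2).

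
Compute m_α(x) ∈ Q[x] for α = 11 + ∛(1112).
m_α(x) = x^3 - 33x^2 + 363x - 2443

Set β = α - 11 = ∛(1112), so β^3 = 1112. Then (α - 11)^3 - 1112 = 0, i.e. α is a root of g(x) = (x - 11)^3 - 1112 = x^3 - 33x^2 + 363x - 2443. Since g(x) = h(x - 11) where h(x) = x^3 - 1112, and h is irreducible over Q (because 1112 is not a perfect cube, so h has no rational root, and a monic cubic with no rational root is irreducible), g is also irreducible (irreducibility is preserved under the substitution x → x - 11). Hence m_α(x) = x^3 - 33x^2 + 363x - 2443.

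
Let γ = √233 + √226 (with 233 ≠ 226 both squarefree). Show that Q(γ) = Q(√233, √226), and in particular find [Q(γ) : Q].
[Q(γ) : Q] = 4 (equivalently, Q(γ) = Q(√233, √226))

Obviously Q(γ) ⊆ Q(√233, √226), and [Q(√233, √226):Q] = 4 (since 233, 226 are distinct squarefree integers > 1 with 52658 not a perfect square). To show equality we compute the minimal polynomial of γ. From γ = √233 + √226: γ^2 = 233 + 2√(52658) + 226 = 459 + 2√(52658), so γ^2 - 459 = 2√(52658); squaring, (γ^2 - 459)^2 = 4·52658, i.e. γ^4 - 918γ^2 + 210681 - 210632 = 0, i.e. γ^4 - 918γ^2 + 49 = 0. So γ is a root of x^4 - 918x^2 + 49. This polynomial is irreducible over Q: it has no rational root (each ±√233 ± √226 is irrational), and any factorization into two quadratics over Q would force √(52658) ∈ Q (pairing opposite roots) or √233, √226 ∈ Q (other pairings), all impossible. Hence [Q(γ):Q] = 4 = [Q(√233, √226):Q], so Q(γ) = Q(√233, √226).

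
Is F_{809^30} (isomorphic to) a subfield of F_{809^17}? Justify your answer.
No: F_{809^30} is not a subfield of F_{809^17}

F_{p^m} embeds in F_{p^n} iff m | n. Here 30 ∤ 17 (since 17 = 0·30 + 17 with remainder 17 ≠ 0), so F_{809^30} is not a subfield of F_{809^17}. Equivalently: if it were, the tower law would give 30 = [F_{809^30}:F_809] dividing [F_{809^17}:F_809] = 17, contradiction.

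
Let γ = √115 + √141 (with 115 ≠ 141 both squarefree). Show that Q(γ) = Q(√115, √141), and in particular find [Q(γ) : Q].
[Q(γ) : Q] = 4 (equivalently, Q(γ) = Q(√115, √141))

Obviously Q(γ) ⊆ Q(√115, √141), and [Q(√115, √141):Q] = 4 (since 115, 141 are distinct squarefree integers > 1 with 16215 not a perfect square). To show equality we compute the minimal polynomial of γ. From γ = √115 + √141: γ^2 = 115 + 2√(16215) + 141 = 256 + 2√(16215), so γ^2 - 256 = 2√(16215); squaring, (γ^2 - 256)^2 = 4·16215, i.e. γ^4 - 512γ^2 + 65536 - 64860 = 0, i.e. γ^4 - 512γ^2 + 676 = 0. So γ is a root of x^4 - 512x^2 + 676. This polynomial is irreducible over Q: it has no rational root (each ±√115 ± √141 is irrational), and any factorization into two quadratics over Q would force √(16215) ∈ Q (pairing opposite roots) or √115, √141 ∈ Q (other pairings), all impossible. Hence [Q(γ):Q] = 4 = [Q(√115, √141):Q], so Q(γ) = Q(√115, √141).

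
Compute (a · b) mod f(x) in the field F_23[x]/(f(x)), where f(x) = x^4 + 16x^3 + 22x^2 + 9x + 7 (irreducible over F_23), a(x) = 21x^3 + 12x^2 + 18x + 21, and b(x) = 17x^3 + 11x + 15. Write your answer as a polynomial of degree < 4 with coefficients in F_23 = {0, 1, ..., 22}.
a · b ≡ 10x^3 + 14x^2 + 10x + 1 (mod f(x))

Multiply in F_23[x]: a(x)·b(x) = (21x^3 + 12x^2 + 18x + 21)·(17x^3 + 11x + 15) = 12x^6 + 20x^5 + 8x^4 + 22x^3 + 10x^2 + 18x + 16. This has degree ≥ 4, so divide by f(x) over F_23: 12x^6 + 20x^5 + 8x^4 + 22x^3 + 10x^2 + 18x + 16 = (12x^2 + 12x + 12)·(x^4 + 16x^3 + 22x^2 + 9x + 7) + (10x^3 + 14x^2 + 10x + 1). Hence a·b ≡ 10x^3 + 14x^2 + 10x + 1 (mod f). (F_23[x]/(f) is a field with 23^4 = 279841 elements since f is irreducible of degree 4.)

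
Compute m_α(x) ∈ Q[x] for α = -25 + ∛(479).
m_α(x) = x^3 + 75x^2 + 1875x + 15146

Set β = α + 25 = ∛(479), so β^3 = 479. Then (α + 25)^3 - 479 = 0, i.e. α is a root of g(x) = (x + 25)^3 - 479 = x^3 + 75x^2 + 1875x + 15146. Since g(x) = h(x + 25) where h(x) = x^3 - 479, and h is irreducible over Q (because 479 is not a perfect cube, so h has no rational root, and a monic cubic with no rational root is irreducible), g is also irreducible (irreducibility is preserved under the substitution x → x + 25). Hence m_α(x) = x^3 + 75x^2 + 1875x + 15146.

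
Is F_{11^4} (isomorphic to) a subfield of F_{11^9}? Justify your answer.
No: F_{11^4} is not a subfield of F_{11^9}

F_{p^m} embeds in F_{p^n} iff m | n. Here 4 ∤ 9 (since 9 = 2·4 + 1 with remainder 1 ≠ 0), so F_{11^4} is not a subfield of F_{11^9}. Equivalently: if it were, the tower law would give 4 = [F_{11^4}:F_11] dividing [F_{11^9}:F_11] = 9, contradiction.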